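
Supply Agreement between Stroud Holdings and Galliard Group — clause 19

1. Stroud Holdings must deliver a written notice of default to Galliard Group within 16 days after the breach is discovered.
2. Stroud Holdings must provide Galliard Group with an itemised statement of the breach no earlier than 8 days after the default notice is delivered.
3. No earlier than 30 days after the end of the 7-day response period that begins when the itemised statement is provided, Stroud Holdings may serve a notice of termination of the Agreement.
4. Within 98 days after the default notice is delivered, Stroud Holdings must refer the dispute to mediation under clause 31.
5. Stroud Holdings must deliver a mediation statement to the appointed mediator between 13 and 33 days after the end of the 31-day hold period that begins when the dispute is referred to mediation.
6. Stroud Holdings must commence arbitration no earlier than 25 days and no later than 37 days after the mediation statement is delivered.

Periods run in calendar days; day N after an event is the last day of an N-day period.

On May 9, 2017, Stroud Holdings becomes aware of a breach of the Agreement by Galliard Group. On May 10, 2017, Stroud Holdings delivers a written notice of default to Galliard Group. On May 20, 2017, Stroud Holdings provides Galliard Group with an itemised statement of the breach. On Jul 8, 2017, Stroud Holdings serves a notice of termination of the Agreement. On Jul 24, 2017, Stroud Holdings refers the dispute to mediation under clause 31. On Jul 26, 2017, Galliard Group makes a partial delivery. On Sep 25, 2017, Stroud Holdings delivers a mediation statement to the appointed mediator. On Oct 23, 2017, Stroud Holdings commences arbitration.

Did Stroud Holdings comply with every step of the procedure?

Yes

Step 1: 16 days after May 9, 2017 (when the breach is discovered) is May 25, 2017; May 10, 2017 is within that limit.
Step 2: the earliest permitted date is 8 days after May 10, 2017 (when the default notice is delivered), i.e. May 18, 2017; done May 20, 2017 — permitted.
Step 3: the earliest permitted date is 30 days after May 27, 2017 (end of the 7-day response period, which began when the itemised statement is provided on May 20, 2017), i.e. Jun 26, 2017; done Jul 8, 2017, after the minimum wait.
Step 4: 98 days after May 10, 2017 (when the default notice is delivered) is Aug 16, 2017; completed Jul 24, 2017, before the deadline.
Step 5: the window is 13–33 days after Aug 24, 2017 (end of the 31-day hold period, which began when the dispute is referred to mediation on Jul 24, 2017), so Sep 6, 2017 through Sep 26, 2017; Sep 25, 2017 falls inside that range.
Step 6: the window is 25–37 days after Sep 25, 2017 (when the mediation statement is delivered), so Oct 20, 2017 through Nov 1, 2017; Oct 23, 2017 falls inside that range.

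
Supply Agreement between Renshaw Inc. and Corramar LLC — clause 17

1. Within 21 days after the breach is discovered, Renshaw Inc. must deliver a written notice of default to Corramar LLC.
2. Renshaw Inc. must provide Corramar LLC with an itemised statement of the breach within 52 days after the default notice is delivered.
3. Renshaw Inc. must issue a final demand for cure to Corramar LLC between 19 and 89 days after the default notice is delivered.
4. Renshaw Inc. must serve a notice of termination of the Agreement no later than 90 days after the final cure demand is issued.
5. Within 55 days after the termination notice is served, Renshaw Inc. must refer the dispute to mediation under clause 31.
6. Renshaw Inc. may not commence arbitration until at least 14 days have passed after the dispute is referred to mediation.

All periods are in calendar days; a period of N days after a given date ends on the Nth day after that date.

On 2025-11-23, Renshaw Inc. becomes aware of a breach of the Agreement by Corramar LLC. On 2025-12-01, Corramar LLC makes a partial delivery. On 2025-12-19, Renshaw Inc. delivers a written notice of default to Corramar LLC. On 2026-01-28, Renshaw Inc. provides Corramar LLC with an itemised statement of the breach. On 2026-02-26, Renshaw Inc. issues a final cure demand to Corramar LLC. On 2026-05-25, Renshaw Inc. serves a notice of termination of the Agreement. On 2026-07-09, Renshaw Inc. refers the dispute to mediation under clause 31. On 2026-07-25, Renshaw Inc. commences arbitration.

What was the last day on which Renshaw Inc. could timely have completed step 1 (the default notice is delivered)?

Step 1 runs from 2025-11-23, when the breach is discovered. 21 days after 2025-11-23 is 2025-12-14.

2025-12-14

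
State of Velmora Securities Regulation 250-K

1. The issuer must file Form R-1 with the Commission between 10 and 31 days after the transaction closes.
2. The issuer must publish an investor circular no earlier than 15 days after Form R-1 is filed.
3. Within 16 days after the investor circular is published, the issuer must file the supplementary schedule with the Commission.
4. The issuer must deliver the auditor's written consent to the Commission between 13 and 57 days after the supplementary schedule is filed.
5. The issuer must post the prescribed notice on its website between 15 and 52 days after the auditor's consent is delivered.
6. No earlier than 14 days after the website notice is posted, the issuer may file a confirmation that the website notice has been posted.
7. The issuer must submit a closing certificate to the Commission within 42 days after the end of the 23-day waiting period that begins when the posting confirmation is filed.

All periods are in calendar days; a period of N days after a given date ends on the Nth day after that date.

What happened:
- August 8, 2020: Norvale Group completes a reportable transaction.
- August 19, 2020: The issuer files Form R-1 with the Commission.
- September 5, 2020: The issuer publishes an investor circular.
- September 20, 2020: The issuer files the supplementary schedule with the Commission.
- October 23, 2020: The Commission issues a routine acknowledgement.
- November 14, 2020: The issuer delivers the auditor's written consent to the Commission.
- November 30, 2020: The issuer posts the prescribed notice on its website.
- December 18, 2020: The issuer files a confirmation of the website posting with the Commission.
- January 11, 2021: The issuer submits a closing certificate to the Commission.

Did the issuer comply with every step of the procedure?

Yes

Step 1: the window is 10–31 days after August 8, 2020 (when the transaction closes), so August 18, 2020 through September 8, 2020; done August 19, 2020, which is between those dates.
Step 2: the earliest permitted date is 15 days after August 19, 2020 (when Form R-1 is filed), i.e. September 3, 2020; done September 5, 2020 — permitted.
Step 3: 16 days after September 5, 2020 (when the investor circular is published) is September 21, 2020; September 20, 2020 is within that limit.
Step 4: the window is 13–57 days after September 20, 2020 (when the supplementary schedule is filed), so October 3, 2020 through November 16, 2020; done November 14, 2020 — within the window.
Step 5: the window is 15–52 days after November 14, 2020 (when the auditor's consent is delivered), so November 29, 2020 through January 5, 2021; done November 30, 2020, which is between those dates.
Step 6: the earliest permitted date is 14 days after November 30, 2020 (when the website notice is posted), i.e. December 14, 2020; done December 18, 2020 — permitted.
Step 7: 42 days after January 10, 2021 (end of the 23-day waiting period, which began when the posting confirmation is filed on December 18, 2020) is February 21, 2021; completed January 11, 2021, before the deadline.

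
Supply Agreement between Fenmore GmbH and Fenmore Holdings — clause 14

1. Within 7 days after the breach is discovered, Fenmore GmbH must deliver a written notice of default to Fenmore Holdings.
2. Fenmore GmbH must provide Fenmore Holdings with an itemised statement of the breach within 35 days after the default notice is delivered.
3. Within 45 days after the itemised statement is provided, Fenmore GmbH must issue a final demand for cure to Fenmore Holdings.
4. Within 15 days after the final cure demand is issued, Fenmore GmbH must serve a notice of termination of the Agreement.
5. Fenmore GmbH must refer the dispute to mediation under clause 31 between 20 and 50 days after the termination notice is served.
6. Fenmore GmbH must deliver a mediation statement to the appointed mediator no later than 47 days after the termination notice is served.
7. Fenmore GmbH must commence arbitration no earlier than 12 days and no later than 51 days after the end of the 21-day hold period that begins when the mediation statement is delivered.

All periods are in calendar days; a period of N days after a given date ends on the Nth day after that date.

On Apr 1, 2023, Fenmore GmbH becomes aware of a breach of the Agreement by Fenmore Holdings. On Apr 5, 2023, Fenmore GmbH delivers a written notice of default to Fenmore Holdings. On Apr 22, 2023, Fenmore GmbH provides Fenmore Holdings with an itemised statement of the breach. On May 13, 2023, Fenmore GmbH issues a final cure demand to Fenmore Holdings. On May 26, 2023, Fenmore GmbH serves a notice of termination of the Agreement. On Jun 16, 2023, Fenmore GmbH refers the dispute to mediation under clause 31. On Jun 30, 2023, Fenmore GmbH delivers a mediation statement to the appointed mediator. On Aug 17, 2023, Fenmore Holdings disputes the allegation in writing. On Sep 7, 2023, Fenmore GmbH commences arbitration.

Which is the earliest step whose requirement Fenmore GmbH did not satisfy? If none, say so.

None — every step was satisfied

Step 1: 7 days after Apr 1, 2023 (when the breach is discovered) is Apr 8, 2023; Apr 5, 2023 is within that limit.
Step 2: 35 days after Apr 5, 2023 (when the default notice is delivered) is May 10, 2023; Apr 22, 2023 is within that limit.
Step 3: 45 days after Apr 22, 2023 (when the itemised statement is provided) is Jun 6, 2023; completed May 13, 2023, before the deadline.
Step 4: 15 days after May 13, 2023 (when the final cure demand is issued) is May 28, 2023; May 26, 2023 is within that limit.
Step 5: the window is 20–50 days after May 26, 2023 (when the termination notice is served), so Jun 15, 2023 through Jul 15, 2023; done Jun 16, 2023, which is between those dates.
Step 6: 47 days after May 26, 2023 (when the termination notice is served) is Jul 12, 2023; done Jun 30, 2023 — timely.
Step 7: the window is 12–51 days after Jul 21, 2023 (end of the 21-day hold period, which began when the mediation statement is delivered on Jun 30, 2023), so Aug 2, 2023 through Sep 10, 2023; Sep 7, 2023 falls inside that range.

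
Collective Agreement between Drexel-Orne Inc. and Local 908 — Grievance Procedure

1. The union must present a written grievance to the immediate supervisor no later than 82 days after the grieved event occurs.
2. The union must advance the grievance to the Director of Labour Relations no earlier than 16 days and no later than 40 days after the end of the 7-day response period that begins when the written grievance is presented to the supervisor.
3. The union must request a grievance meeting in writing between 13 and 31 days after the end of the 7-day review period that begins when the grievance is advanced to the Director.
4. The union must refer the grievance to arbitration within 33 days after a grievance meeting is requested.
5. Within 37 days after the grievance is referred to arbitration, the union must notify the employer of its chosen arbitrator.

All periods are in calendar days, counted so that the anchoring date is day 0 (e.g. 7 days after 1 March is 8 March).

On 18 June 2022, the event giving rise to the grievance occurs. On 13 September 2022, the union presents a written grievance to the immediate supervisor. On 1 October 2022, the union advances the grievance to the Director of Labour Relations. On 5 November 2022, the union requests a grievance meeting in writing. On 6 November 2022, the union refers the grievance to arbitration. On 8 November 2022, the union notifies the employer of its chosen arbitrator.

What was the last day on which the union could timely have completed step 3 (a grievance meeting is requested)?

8 November 2022

The grievance is advanced to the Director on 1 October 2022; the 7-day review period therefore ends 8 October 2022, and step 3 runs from that date. The window is 13–31 days after 8 October 2022; it closes on 8 November 2022.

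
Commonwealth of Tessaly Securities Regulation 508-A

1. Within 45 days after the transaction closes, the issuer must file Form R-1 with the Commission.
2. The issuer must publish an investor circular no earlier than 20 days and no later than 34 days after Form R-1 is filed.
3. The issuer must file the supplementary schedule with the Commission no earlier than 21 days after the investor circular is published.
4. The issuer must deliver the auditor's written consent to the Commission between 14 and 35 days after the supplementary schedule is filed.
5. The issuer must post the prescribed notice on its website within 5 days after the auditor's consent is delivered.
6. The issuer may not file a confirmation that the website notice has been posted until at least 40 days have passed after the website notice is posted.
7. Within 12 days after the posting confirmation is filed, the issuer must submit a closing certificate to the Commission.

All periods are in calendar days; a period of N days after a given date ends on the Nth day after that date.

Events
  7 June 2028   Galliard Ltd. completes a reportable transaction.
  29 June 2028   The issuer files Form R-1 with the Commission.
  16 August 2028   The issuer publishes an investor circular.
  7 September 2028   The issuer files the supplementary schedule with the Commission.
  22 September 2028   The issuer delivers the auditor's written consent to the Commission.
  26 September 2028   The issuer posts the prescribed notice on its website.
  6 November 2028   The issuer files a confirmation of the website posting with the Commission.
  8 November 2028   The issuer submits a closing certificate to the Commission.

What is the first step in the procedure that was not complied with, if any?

Step 2

Step 1 — counting 45 days from 7 June 2028 (when the transaction closes) gives a deadline of 22 July 2028; done 29 June 2028 — timely.
Step 2 — 20 and 34 days from 29 June 2028 (when Form R-1 is filed) are 19 July 2028 and 2 August 2028 respectively; 16 August 2028 is 14 days past the end of the window.
No need to go further; step 2 was not satisfied.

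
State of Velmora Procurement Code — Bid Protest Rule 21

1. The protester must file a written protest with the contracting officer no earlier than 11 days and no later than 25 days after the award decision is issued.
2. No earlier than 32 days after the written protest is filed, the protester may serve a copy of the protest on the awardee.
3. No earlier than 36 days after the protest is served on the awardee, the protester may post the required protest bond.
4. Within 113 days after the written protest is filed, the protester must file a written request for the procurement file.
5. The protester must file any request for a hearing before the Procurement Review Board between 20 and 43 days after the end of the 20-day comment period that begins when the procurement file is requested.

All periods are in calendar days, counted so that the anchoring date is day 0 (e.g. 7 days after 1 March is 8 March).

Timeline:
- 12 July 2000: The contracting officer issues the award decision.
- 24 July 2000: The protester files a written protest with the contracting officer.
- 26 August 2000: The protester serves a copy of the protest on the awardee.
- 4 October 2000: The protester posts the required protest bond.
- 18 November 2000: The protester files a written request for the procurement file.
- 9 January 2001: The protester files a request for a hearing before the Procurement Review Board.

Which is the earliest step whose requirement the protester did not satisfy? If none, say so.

Step 4

(1) the permitted window runs from 12 July 2000 + 11 = 23 July 2000 to 12 July 2000 + 25 = 6 August 2000; done 24 July 2000 — within the window.
(2) permitted from 24 July 2000 + 32 days = 25 August 2000 onward; done 26 August 2000 — permitted.
(3) permitted from 26 August 2000 + 36 days = 1 October 2000 onward; done 4 October 2000 — permitted.
(4) due by 24 July 2000 + 113 days = 14 November 2000; not done until 18 November 2000, 4 days after the deadline.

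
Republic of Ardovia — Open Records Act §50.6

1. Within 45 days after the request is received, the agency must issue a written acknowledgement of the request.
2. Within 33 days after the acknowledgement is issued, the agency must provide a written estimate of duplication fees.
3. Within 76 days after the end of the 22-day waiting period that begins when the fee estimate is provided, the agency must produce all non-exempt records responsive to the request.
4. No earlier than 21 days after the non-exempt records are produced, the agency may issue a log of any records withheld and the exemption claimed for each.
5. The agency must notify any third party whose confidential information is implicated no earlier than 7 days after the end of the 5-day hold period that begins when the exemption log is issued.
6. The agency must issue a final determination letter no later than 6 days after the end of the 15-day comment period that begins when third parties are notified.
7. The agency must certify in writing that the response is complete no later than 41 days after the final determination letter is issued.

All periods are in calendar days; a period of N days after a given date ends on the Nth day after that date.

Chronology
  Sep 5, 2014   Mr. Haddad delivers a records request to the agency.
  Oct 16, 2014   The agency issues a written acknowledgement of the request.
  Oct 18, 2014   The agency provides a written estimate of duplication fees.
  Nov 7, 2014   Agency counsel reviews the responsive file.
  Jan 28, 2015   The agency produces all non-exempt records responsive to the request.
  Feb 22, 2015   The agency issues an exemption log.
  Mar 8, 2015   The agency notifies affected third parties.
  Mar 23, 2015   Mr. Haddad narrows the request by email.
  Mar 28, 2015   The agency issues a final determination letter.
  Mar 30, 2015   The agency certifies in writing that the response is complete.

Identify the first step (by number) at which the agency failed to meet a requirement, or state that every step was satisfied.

Step 3

Step 1: 45 days after Sep 5, 2014 (when the request is received) is Oct 20, 2014; done Oct 16, 2014 — timely.
Step 2: 33 days after Oct 16, 2014 (when the acknowledgement is issued) is Nov 18, 2014; done Oct 18, 2014 — timely.
Step 3: 76 days after Nov 9, 2014 (end of the 22-day waiting period, which began when the fee estimate is provided on Oct 18, 2014) is Jan 24, 2015; done Jan 28, 2015 — 4 days late.
Later steps need not be reached.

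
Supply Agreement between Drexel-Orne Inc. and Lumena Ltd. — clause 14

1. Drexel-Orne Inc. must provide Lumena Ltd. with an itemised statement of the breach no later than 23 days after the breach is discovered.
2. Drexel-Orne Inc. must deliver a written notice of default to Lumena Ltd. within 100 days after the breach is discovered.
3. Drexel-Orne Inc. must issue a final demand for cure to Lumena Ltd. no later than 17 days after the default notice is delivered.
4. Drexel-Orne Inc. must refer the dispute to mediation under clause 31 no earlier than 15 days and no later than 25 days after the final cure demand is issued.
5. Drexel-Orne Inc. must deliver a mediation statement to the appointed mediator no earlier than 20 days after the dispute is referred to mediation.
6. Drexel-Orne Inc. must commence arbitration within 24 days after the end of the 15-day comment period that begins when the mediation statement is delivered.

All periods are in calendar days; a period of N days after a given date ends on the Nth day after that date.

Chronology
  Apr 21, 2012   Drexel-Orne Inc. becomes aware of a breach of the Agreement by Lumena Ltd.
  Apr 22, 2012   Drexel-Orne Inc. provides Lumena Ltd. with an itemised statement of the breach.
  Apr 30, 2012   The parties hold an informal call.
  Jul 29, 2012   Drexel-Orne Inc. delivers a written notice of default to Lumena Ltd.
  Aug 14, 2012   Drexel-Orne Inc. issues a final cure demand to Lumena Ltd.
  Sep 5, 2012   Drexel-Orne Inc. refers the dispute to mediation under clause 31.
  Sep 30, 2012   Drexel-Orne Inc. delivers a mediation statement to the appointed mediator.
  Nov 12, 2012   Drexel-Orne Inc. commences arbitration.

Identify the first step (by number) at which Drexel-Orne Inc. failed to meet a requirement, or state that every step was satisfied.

Step 1 — counting 23 days from Apr 21, 2012 (when the breach is discovered) gives a deadline of May 14, 2012; Apr 22, 2012 is within that limit.
Step 2 — counting 100 days from Apr 21, 2012 (when the breach is discovered) gives a deadline of Jul 30, 2012; Jul 29, 2012 is within that limit.
Step 3 — counting 17 days from Jul 29, 2012 (when the default notice is delivered) gives a deadline of Aug 15, 2012; done Aug 14, 2012 — timely.
Step 4 — 15 and 25 days from Aug 14, 2012 (when the final cure demand is issued) are Aug 29, 2012 and Sep 8, 2012 respectively; Sep 5, 2012 falls inside that range.
Step 5 — must wait 20 days from Sep 5, 2012 (when the dispute is referred to mediation), so not before Sep 25, 2012; done Sep 30, 2012 — permitted.
Step 6 — counting 24 days from Oct 15, 2012 (end of the 15-day comment period, which began when the mediation statement is delivered on Sep 30, 2012) gives a deadline of Nov 8, 2012; Nov 12, 2012 misses that deadline by 4 days.

Step 6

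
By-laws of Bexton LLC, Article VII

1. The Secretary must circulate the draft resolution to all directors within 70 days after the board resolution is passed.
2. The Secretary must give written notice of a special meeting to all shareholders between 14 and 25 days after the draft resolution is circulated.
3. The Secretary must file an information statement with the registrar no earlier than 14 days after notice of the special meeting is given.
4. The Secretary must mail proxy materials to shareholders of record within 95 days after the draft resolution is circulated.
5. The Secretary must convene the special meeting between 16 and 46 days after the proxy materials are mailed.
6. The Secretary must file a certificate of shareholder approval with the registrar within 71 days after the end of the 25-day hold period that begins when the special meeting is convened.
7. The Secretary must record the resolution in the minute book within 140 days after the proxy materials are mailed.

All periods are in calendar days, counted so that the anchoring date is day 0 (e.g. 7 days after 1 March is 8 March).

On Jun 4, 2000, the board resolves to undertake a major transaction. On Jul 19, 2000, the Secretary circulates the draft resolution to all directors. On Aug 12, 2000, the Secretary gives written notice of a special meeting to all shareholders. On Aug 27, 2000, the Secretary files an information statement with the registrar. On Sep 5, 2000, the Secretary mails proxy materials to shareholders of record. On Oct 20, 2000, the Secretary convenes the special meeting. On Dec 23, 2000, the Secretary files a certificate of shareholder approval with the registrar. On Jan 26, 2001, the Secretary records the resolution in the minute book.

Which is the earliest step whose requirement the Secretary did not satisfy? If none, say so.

Step 7

Step 1: 70 days after Jun 4, 2000 (when the board resolution is passed) is Aug 13, 2000; Jul 19, 2000 is within that limit.
Step 2: the window is 14–25 days after Jul 19, 2000 (when the draft resolution is circulated), so Aug 2, 2000 through Aug 13, 2000; done Aug 12, 2000, which is between those dates.
Step 3: the earliest permitted date is 14 days after Aug 12, 2000 (when notice of the special meeting is given), i.e. Aug 26, 2000; done Aug 27, 2000 — permitted.
Step 4: 95 days after Jul 19, 2000 (when the draft resolution is circulated) is Oct 22, 2000; done Sep 5, 2000 — timely.
Step 5: the window is 16–46 days after Sep 5, 2000 (when the proxy materials are mailed), so Sep 21, 2000 through Oct 21, 2000; done Oct 20, 2000, which is between those dates.
Step 6: 71 days after Nov 14, 2000 (end of the 25-day hold period, which began when the special meeting is convened on Oct 20, 2000) is Jan 24, 2001; completed Dec 23, 2000, before the deadline.
Step 7: 140 days after Sep 5, 2000 (when the proxy materials are mailed) is Jan 23, 2001; not done until Jan 26, 2001, 3 days after the deadline.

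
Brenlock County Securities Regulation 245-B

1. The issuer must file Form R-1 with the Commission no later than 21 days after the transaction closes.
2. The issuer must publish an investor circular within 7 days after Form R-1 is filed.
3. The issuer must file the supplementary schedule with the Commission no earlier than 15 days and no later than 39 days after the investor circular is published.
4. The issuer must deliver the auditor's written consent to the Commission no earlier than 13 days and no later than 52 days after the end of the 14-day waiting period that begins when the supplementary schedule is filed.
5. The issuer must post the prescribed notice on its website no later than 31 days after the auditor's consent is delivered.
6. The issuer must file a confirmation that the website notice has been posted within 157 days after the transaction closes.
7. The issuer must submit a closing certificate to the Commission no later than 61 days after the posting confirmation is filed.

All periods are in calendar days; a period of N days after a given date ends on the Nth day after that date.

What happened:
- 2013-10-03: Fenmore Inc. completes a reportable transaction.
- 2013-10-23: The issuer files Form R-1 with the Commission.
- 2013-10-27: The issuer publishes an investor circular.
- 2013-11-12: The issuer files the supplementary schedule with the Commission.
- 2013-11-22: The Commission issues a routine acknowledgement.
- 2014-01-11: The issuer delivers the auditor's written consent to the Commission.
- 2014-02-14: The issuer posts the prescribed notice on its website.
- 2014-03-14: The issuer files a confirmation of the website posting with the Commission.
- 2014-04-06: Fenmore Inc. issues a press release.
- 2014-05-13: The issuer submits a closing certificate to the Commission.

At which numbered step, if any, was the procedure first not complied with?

Step 5

Step 1 — counting 21 days from 2013-10-03 (when the transaction closes) gives a deadline of 2013-10-24; done 2013-10-23 — timely.
Step 2 — counting 7 days from 2013-10-23 (when Form R-1 is filed) gives a deadline of 2013-10-30; completed 2013-10-27, before the deadline.
Step 3 — 15 and 39 days from 2013-10-27 (when the investor circular is published) are 2013-11-11 and 2013-12-05 respectively; done 2013-11-12 — within the window.
Step 4 — 13 and 52 days from 2013-11-26 (end of the 14-day waiting period, which began when the supplementary schedule is filed on 2013-11-12) are 2013-12-09 and 2014-01-17 respectively; done 2014-01-11 — within the window.
Step 5 — counting 31 days from 2014-01-11 (when the auditor's consent is delivered) gives a deadline of 2014-02-11; not done until 2014-02-14, 3 days after the deadline.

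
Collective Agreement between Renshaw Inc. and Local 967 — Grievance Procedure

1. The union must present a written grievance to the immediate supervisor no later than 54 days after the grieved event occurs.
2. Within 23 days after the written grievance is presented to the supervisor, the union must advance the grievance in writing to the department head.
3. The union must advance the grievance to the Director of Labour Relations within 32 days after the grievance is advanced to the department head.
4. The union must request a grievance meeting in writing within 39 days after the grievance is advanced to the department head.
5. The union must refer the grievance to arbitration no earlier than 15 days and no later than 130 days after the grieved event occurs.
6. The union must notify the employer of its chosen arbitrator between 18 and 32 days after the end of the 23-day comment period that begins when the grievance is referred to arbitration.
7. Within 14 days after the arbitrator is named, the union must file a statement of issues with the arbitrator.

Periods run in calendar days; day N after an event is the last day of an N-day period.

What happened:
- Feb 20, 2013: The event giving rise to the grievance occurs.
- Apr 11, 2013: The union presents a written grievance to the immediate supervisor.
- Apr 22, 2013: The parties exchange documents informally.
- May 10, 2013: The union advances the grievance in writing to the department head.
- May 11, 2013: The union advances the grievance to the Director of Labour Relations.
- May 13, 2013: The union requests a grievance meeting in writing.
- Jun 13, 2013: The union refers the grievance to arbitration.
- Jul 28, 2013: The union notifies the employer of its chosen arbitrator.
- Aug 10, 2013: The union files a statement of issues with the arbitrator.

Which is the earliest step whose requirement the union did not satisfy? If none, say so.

Step 2

Step 1: 54 days after Feb 20, 2013 (when the grieved event occurs) is Apr 15, 2013; Apr 11, 2013 is within that limit.
Step 2: 23 days after Apr 11, 2013 (when the written grievance is presented to the supervisor) is May 4, 2013; not done until May 10, 2013, 6 days after the deadline.
That is the first point of non-compliance.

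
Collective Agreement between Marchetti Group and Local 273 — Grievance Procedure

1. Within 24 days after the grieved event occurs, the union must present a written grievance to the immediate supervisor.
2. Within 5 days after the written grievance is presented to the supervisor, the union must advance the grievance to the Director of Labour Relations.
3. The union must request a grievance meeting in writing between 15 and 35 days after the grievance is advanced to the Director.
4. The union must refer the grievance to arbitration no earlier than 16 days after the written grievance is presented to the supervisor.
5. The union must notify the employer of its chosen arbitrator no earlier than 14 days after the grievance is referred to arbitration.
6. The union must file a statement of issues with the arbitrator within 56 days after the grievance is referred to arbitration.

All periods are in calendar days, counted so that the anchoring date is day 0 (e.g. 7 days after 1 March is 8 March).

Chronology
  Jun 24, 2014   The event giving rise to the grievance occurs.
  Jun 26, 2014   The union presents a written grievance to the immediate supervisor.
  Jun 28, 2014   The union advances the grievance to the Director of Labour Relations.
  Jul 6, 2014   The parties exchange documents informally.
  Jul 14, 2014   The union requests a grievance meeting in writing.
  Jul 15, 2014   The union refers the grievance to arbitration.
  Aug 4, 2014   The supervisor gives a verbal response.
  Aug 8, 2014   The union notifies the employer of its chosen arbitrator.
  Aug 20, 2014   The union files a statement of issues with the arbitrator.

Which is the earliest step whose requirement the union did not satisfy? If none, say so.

Step 1 — counting 24 days from Jun 24, 2014 (when the grieved event occurs) gives a deadline of Jul 18, 2014; done Jun 26, 2014 — timely.
Step 2 — counting 5 days from Jun 26, 2014 (when the written grievance is presented to the supervisor) gives a deadline of Jul 1, 2014; done Jun 28, 2014 — timely.
Step 3 — 15 and 35 days from Jun 28, 2014 (when the grievance is advanced to the Director) are Jul 13, 2014 and Aug 2, 2014 respectively; Jul 14, 2014 falls inside that range.
Step 4 — must wait 16 days from Jun 26, 2014 (when the written grievance is presented to the supervisor), so not before Jul 12, 2014; done Jul 15, 2014, after the minimum wait.
Step 5 — must wait 14 days from Jul 15, 2014 (when the grievance is referred to arbitration), so not before Jul 29, 2014; done Aug 8, 2014 — permitted.
Step 6 — counting 56 days from Jul 15, 2014 (when the grievance is referred to arbitration) gives a deadline of Sep 9, 2014; Aug 20, 2014 is within that limit.

None — every step was satisfied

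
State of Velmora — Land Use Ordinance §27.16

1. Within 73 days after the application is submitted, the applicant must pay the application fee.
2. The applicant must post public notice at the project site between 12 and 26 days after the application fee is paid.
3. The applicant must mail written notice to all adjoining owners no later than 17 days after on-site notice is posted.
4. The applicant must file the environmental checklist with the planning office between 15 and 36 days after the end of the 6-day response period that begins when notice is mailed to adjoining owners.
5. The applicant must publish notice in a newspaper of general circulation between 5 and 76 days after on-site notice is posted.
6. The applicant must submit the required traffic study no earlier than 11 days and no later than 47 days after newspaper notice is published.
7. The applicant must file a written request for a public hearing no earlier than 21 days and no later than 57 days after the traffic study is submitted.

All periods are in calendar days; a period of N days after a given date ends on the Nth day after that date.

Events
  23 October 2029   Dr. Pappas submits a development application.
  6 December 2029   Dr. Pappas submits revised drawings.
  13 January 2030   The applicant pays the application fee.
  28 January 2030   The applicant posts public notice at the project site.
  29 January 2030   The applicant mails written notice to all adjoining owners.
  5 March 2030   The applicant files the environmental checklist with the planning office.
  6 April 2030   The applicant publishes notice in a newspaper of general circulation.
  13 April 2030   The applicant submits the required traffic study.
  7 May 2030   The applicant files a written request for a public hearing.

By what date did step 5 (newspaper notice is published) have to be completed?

Step 5 runs from 28 January 2030, when on-site notice is posted. The window is 5–76 days after 28 January 2030; it closes on 14 April 2030.

14 April 2030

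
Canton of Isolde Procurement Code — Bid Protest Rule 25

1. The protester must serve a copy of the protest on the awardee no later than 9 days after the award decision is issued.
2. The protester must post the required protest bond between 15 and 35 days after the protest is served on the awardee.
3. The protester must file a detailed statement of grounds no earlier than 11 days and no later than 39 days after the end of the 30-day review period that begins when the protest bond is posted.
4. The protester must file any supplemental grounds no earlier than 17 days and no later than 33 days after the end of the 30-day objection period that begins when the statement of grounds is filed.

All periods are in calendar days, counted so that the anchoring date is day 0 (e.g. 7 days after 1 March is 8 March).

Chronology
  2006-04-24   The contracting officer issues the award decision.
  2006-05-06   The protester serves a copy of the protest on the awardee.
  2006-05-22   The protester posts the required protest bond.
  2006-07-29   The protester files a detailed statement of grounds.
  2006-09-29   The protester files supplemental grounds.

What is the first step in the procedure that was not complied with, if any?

Step 1

(1) due by 2006-04-24 + 9 days = 2006-05-03; 2006-05-06 misses that deadline by 3 days.
Later steps need not be reached.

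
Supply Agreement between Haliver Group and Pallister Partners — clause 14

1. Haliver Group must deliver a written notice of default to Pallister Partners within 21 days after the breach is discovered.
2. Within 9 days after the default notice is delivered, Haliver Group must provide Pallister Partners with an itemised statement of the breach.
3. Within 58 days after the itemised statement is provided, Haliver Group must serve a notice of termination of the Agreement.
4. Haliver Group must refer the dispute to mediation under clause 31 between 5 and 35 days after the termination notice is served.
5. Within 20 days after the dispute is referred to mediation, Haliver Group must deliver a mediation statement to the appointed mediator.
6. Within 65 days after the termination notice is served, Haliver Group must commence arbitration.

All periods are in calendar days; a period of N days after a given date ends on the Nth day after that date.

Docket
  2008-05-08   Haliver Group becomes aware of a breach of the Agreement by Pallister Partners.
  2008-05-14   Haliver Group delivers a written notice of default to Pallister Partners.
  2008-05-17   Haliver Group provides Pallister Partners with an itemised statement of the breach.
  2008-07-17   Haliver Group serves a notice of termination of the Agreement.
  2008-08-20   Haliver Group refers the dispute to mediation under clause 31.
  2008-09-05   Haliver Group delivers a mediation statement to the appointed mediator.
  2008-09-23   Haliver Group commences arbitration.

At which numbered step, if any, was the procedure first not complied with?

Step 3

(1) due by 2008-05-08 + 21 days = 2008-05-29; done 2008-05-14 — timely.
(2) due by 2008-05-14 + 9 days = 2008-05-23; completed 2008-05-17, before the deadline.
(3) due by 2008-05-17 + 58 days = 2008-07-14; not done until 2008-07-17, 3 days after the deadline.
No need to go further; step 3 was not satisfied.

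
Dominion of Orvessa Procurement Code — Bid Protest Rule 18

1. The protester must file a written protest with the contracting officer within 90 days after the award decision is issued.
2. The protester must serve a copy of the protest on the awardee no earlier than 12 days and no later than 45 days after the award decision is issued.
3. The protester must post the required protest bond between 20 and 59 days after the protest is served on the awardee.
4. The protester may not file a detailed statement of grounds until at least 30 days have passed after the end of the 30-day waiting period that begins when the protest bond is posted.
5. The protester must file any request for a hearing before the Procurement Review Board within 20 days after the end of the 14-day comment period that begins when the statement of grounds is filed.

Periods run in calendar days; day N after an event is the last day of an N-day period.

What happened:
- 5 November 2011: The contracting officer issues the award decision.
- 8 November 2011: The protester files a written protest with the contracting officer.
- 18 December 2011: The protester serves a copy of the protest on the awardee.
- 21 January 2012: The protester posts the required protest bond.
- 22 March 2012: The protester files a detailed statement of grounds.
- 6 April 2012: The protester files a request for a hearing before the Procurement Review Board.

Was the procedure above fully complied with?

Step 1: 90 days after 5 November 2011 (when the award decision is issued) is 3 February 2012; completed 8 November 2011, before the deadline.
Step 2: the window is 12–45 days after 5 November 2011 (when the award decision is issued), so 17 November 2011 through 20 December 2011; done 18 December 2011, which is between those dates.
Step 3: the window is 20–59 days after 18 December 2011 (when the protest is served on the awardee), so 7 January 2012 through 15 February 2012; 21 January 2012 falls inside that range.
Step 4: the earliest permitted date is 30 days after 20 February 2012 (end of the 30-day waiting period, which began when the protest bond is posted on 21 January 2012), i.e. 21 March 2012; 22 March 2012 is on or after that date.
Step 5: 20 days after 5 April 2012 (end of the 14-day comment period, which began when the statement of grounds is filed on 22 March 2012) is 25 April 2012; 6 April 2012 is within that limit.

Yes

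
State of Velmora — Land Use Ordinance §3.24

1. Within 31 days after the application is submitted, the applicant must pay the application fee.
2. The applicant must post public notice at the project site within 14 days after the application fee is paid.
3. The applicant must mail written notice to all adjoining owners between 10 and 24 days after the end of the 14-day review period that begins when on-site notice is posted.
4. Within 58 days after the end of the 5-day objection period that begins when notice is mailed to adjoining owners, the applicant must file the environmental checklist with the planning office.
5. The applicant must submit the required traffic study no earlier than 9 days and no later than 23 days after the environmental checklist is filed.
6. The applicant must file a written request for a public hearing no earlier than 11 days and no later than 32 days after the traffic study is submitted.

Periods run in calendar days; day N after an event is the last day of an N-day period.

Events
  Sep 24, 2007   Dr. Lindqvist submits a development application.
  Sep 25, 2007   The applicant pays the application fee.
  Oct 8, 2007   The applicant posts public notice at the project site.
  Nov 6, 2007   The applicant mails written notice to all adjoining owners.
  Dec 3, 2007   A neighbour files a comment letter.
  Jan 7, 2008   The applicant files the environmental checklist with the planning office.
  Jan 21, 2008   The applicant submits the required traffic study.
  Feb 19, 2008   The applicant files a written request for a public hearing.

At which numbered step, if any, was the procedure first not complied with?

None — every step was satisfied

Step 1 — counting 31 days from Sep 24, 2007 (when the application is submitted) gives a deadline of Oct 25, 2007; completed Sep 25, 2007, before the deadline.
Step 2 — counting 14 days from Sep 25, 2007 (when the application fee is paid) gives a deadline of Oct 9, 2007; done Oct 8, 2007 — timely.
Step 3 — 10 and 24 days from Oct 22, 2007 (end of the 14-day review period, which began when on-site notice is posted on Oct 8, 2007) are Nov 1, 2007 and Nov 15, 2007 respectively; Nov 6, 2007 falls inside that range.
Step 4 — counting 58 days from Nov 11, 2007 (end of the 5-day objection period, which began when notice is mailed to adjoining owners on Nov 6, 2007) gives a deadline of Jan 8, 2008; done Jan 7, 2008 — timely.
Step 5 — 9 and 23 days from Jan 7, 2008 (when the environmental checklist is filed) are Jan 16, 2008 and Jan 30, 2008 respectively; done Jan 21, 2008, which is between those dates.
Step 6 — 11 and 32 days from Jan 21, 2008 (when the traffic study is submitted) are Feb 1, 2008 and Feb 22, 2008 respectively; Feb 19, 2008 falls inside that range.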